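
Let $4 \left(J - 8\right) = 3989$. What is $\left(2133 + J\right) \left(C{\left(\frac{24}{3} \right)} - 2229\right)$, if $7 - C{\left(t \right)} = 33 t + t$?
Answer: $- \frac{15653591}{2} \approx -7.8268 \cdot 10^{6}$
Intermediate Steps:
$J = \frac{4021}{4}$ ($J = 8 + \frac{1}{4} \cdot 3989 = 8 + \frac{3989}{4} = \frac{4021}{4} \approx 1005.3$)
$C{\left(t \right)} = 7 - 34 t$ ($C{\left(t \right)} = 7 - \left(33 t + t\right) = 7 - 34 t$)
$\left(2133 + J\right) \left(C{\left(\frac{24}{3} \right)} - 2229\right) = \left(2133 + \frac{4021}{4}\right) \left(\left(7 - 34 \cdot \frac{24}{3}\right) - 2229\right) = \frac{12553 \left(\left(7 - 34 \cdot 24 \cdot \frac{1}{3}\right) - 2229\right)}{4} = \frac{12553 \left(\left(7 - 272\right) - 2229\right)}{4} = \frac{12553 \left(-265 - 2229\right)}{4} = \frac{12553}{4} \left(-2494\right) = - \frac{15653591}{2}$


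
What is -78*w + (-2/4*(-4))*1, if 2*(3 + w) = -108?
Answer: 4448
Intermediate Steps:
w = -57 (w = -3 + (½)*(-108) = -3 - 54 = -57)
-78*w + (-2/4*(-4))*1 = -78*(-57) + (-2/4*(-4))*1 = 4446 + (-2*¼*(-4))*1 = 4446 - ½*(-4)*1 = 4446 + 2*1 = 4446 + 2 = 4448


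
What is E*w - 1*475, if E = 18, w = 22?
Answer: -79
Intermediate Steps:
E*w - 1*475 = 18*22 - 1*475 = 396 - 475 = -79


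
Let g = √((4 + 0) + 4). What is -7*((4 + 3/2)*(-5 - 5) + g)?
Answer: 385 - 14*√2 ≈ 365.20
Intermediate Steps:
g = 2*√2 (g = √(4 + 4) = √8 = 2*√2 ≈ 2.8284)
-7*((4 + 3/2)*(-5 - 5) + g) = -7*((4 + 3/2)*(-5 - 5) + 2*√2) = -7*((4 + 3*(½))*(-10) + 2*√2) = -7*((4 + 3/2)*(-10) + 2*√2) = -7*((11/2)*(-10) + 2*√2) = -7*(-55 + 2*√2) = 385 - 14*√2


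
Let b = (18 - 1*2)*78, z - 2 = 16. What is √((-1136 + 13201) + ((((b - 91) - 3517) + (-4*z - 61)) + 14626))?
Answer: √24198 ≈ 155.56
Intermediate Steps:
z = 18 (z = 2 + 16 = 18)
b = 1248 (b = (18 - 2)*78 = 16*78 = 1248)
√((-1136 + 13201) + ((((b - 91) - 3517) + (-4*z - 61)) + 14626)) = √((-1136 + 13201) + ((((1248 - 91) - 3517) + (-4*18 - 61)) + 14626)) = √(12065 + (((1157 - 3517) + (-72 - 61)) + 14626)) = √(12065 + ((-2360 - 133) + 14626)) = √(12065 + (-2493 + 14626)) = √(12065 + 12133) = √24198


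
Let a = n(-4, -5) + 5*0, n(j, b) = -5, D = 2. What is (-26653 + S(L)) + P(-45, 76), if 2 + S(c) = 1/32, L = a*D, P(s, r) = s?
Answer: -854399/32 ≈ -26700.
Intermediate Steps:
a = -5 (a = -5 + 5*0 = -5 + 0 = -5)
L = -10 (L = -5*2 = -10)
S(c) = -63/32 (S(c) = -2 + 1/32 = -63/32)
(-26653 + S(L)) + P(-45, 76) = (-26653 - 63/32) - 45 = -852959/32 - 45 = -854399/32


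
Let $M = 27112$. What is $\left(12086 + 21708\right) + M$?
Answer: $60906$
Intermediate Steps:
$\left(12086 + 21708\right) + M = \left(12086 + 21708\right) + 27112 = 33794 + 27112 = 60906$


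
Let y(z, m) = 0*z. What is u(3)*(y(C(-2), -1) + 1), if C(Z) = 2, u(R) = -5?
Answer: -5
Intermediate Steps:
y(z, m) = 0
u(3)*(y(C(-2), -1) + 1) = -5*(0 + 1) = -5*1 = -5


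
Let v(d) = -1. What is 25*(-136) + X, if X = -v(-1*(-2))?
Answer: -3399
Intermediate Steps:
X = 1 (X = -1*(-1) = 1)
25*(-136) + X = 25*(-136) + 1 = -3400 + 1 = -3399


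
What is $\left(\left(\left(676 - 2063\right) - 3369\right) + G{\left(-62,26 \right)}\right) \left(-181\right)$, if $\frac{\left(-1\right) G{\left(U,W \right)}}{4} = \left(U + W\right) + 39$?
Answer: $863008$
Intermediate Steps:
$G{\left(U,W \right)} = -156 - 4 U - 4 W$ ($G{\left(U,W \right)} = - 4 \left(\left(U + W\right) + 39\right) = - 4 \left(39 + U + W\right) = -156 - 4 U - 4 W$)
$\left(\left(\left(676 - 2063\right) - 3369\right) + G{\left(-62,26 \right)}\right) \left(-181\right) = \left(\left(\left(676 - 2063\right) - 3369\right) - 12\right) \left(-181\right) = \left(\left(-1387 - 3369\right) - 12\right) \left(-181\right) = \left(-4756 - 12\right) \left(-181\right) = \left(-4768\right) \left(-181\right) = 863008$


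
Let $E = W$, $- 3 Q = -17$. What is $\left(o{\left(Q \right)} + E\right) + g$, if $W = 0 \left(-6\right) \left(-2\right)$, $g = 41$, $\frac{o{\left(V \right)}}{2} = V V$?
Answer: $\frac{947}{9} \approx 105.22$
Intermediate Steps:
$Q = \frac{17}{3}$ ($Q = \left(- \frac{1}{3}\right) \left(-17\right) = \frac{17}{3} \approx 5.6667$)
$o{\left(V \right)} = 2 V^{2}$ ($o{\left(V \right)} = 2 V V = 2 V^{2}$)
$W = 0$ ($W = 0 \left(-2\right) = 0$)
$E = 0$
$\left(o{\left(Q \right)} + E\right) + g = \left(2 \left(\frac{17}{3}\right)^{2} + 0\right) + 41 = \left(2 \cdot \frac{289}{9} + 0\right) + 41 = \left(\frac{578}{9} + 0\right) + 41 = \frac{578}{9} + 41 = \frac{947}{9}$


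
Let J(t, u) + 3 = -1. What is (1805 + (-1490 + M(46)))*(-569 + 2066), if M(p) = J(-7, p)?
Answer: 465567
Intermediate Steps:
J(t, u) = -4 (J(t, u) = -3 - 1 = -4)
M(p) = -4
(1805 + (-1490 + M(46)))*(-569 + 2066) = (1805 + (-1490 - 4))*(-569 + 2066) = (1805 - 1494)*1497 = 311*1497 = 465567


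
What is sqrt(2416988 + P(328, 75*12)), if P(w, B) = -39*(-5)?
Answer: sqrt(2417183) ≈ 1554.7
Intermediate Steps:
P(w, B) = 195
sqrt(2416988 + P(328, 75*12)) = sqrt(2416988 + 195) = sqrt(2417183)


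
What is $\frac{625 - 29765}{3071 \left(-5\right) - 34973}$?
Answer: $\frac{7285}{12582} \approx 0.579$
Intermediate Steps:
$\frac{625 - 29765}{3071 \left(-5\right) - 34973} = - \frac{29140}{-15355 - 34973} = - \frac{29140}{-50328} = \left(-29140\right) \left(- \frac{1}{50328}\right) = \frac{7285}{12582}$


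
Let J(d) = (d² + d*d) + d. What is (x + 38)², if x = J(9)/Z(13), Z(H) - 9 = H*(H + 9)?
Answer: 129527161/87025 ≈ 1488.4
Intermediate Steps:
Z(H) = 9 + H*(9 + H) (Z(H) = 9 + H*(H + 9) = 9 + H*(9 + H))
J(d) = d + 2*d² (J(d) = (d² + d²) + d = 2*d² + d = d + 2*d²)
x = 171/295 (x = (9*(1 + 2*9))/(9 + 13² + 9*13) = (9*(1 + 18))/(9 + 169 + 117) = (9*19)/295 = 171*(1/295) = 171/295 ≈ 0.57966)
(x + 38)² = (171/295 + 38)² = (11381/295)² = 129527161/87025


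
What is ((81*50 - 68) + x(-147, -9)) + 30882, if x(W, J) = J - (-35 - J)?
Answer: 34881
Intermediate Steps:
x(W, J) = 35 + 2*J (x(W, J) = J + (35 + J) = 35 + 2*J)
((81*50 - 68) + x(-147, -9)) + 30882 = ((81*50 - 68) + (35 + 2*(-9))) + 30882 = ((4050 - 68) + (35 - 18)) + 30882 = (3982 + 17) + 30882 = 3999 + 30882 = 34881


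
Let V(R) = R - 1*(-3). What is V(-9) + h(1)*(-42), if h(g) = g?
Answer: -48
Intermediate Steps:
V(R) = 3 + R (V(R) = R + 3 = 3 + R)
V(-9) + h(1)*(-42) = (3 - 9) + 1*(-42) = -6 - 42 = -48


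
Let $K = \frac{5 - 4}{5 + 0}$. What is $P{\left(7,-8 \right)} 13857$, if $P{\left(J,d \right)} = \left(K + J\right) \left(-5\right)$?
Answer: $-498852$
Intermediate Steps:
$K = \frac{1}{5}$ ($K = 1 \cdot \frac{1}{5} = \frac{1}{5} \approx 0.2$)
$P{\left(J,d \right)} = -1 - 5 J$ ($P{\left(J,d \right)} = \left(\frac{1}{5} + J\right) \left(-5\right) = -1 - 5 J$)
$P{\left(7,-8 \right)} 13857 = \left(-1 - 35\right) 13857 = \left(-36\right) 13857 = -498852$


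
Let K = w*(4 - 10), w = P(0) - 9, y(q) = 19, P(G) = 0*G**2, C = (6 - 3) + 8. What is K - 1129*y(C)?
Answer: -21397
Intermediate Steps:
C = 11 (C = 3 + 8 = 11)
P(G) = 0
w = -9 (w = 0 - 9 = -9)
K = 54 (K = -9*(4 - 10) = -9*(-6) = 54)
K - 1129*y(C) = 54 - 1129*19 = 54 - 21451 = -21397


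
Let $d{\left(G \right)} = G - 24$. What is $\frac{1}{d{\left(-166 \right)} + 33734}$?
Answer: $\frac{1}{33544} \approx 2.9812 \cdot 10^{-5}$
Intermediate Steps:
$d{\left(G \right)} = -24 + G$
$\frac{1}{d{\left(-166 \right)} + 33734} = \frac{1}{\left(-24 - 166\right) + 33734} = \frac{1}{-190 + 33734} = \frac{1}{33544}$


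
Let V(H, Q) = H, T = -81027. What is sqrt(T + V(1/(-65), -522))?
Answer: 2*I*sqrt(85584785)/65 ≈ 284.65*I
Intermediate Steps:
sqrt(T + V(1/(-65), -522)) = sqrt(-81027 + 1/(-65)) = sqrt(-81027 - 1/65) = sqrt(-5266756/65) = 2*I*sqrt(85584785)/65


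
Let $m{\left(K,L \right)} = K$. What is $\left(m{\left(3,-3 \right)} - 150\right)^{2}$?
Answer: $21609$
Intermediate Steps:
$\left(m{\left(3,-3 \right)} - 150\right)^{2} = \left(3 - 150\right)^{2} = \left(-147\right)^{2} = 21609$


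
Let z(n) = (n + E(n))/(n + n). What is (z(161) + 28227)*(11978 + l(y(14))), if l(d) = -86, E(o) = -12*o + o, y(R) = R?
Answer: 335616024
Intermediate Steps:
E(o) = -11*o
z(n) = -5 (z(n) = (n - 11*n)/(n + n) = (-10*n)/((2*n)) = (-10*n)*(1/(2*n)) = -5)
(z(161) + 28227)*(11978 + l(y(14))) = (-5 + 28227)*(11978 - 86) = 28222*11892 = 335616024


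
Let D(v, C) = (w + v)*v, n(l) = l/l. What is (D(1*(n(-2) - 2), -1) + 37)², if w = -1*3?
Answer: 1681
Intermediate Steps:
w = -3
n(l) = 1
D(v, C) = v*(-3 + v) (D(v, C) = (-3 + v)*v = v*(-3 + v))
(D(1*(n(-2) - 2), -1) + 37)² = ((1*(1 - 2))*(-3 + 1*(1 - 2)) + 37)² = ((1*(-1))*(-3 + 1*(-1)) + 37)² = (-(-3 - 1) + 37)² = (-1*(-4) + 37)² = (4 + 37)² = 41² = 1681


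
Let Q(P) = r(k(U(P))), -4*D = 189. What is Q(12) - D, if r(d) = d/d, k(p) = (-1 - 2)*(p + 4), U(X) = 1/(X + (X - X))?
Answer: 193/4 ≈ 48.250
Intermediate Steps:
U(X) = 1/X (U(X) = 1/(X + 0) = 1/X)
k(p) = -12 - 3*p (k(p) = -3*(4 + p) = -12 - 3*p)
r(d) = 1
D = -189/4 (D = -¼*189 = -189/4 ≈ -47.250)
Q(P) = 1
Q(12) - D = 1 - 1*(-189/4) = 1 + 189/4 = 193/4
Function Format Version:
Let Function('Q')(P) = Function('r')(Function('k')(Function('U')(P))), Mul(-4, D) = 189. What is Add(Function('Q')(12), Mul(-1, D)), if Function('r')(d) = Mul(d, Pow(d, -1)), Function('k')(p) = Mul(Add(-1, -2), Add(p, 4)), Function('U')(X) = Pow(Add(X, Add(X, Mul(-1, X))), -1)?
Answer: Rational(193, 4) ≈ 48.250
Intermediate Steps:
Function('U')(X) = Pow(X, -1) (Function('U')(X) = Pow(Add(X, 0), -1) = Pow(X, -1))
Function('k')(p) = Add(-12, Mul(-3, p)) (Function('k')(p) = Mul(-3, Add(4, p)) = Add(-12, Mul(-3, p)))
Function('r')(d) = 1
D = Rational(-189, 4) (D = Mul(Rational(-1, 4), 189) = Rational(-189, 4) ≈ -47.250)
Function('Q')(P) = 1
Add(Function('Q')(12), Mul(-1, D)) = Add(1, Mul(-1, Rational(-189, 4))) = Add(1, Rational(189, 4)) = Rational(193, 4)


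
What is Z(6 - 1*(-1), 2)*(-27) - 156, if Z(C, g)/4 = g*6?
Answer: -1452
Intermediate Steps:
Z(C, g) = 24*g (Z(C, g) = 4*(g*6) = 4*(6*g) = 24*g)
Z(6 - 1*(-1), 2)*(-27) - 156 = (24*2)*(-27) - 156 = 48*(-27) - 156 = -1296 - 156 = -1452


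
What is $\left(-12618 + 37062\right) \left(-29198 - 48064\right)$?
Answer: $-1888592328$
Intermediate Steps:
$\left(-12618 + 37062\right) \left(-29198 - 48064\right) = 24444 \left(-77262\right) = -1888592328$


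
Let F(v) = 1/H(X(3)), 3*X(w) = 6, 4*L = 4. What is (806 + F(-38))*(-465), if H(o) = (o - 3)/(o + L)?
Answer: -373395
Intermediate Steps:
L = 1 (L = (1/4)*4 = 1)
X(w) = 2 (X(w) = (1/3)*6 = 2)
H(o) = (-3 + o)/(1 + o) (H(o) = (o - 3)/(o + 1) = (-3 + o)/(1 + o))
F(v) = -3 (F(v) = 1/((-3 + 2)/(1 + 2)) = 1/(-1/3) = -3)
(806 + F(-38))*(-465) = (806 - 3)*(-465) = 803*(-465) = -373395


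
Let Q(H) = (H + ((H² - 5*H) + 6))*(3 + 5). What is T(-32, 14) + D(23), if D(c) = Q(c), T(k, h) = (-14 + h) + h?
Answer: 3558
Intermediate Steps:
T(k, h) = -14 + 2*h
Q(H) = 48 - 32*H + 8*H² (Q(H) = (H + (6 + H² - 5*H))*8 = (6 + H² - 4*H)*8 = 48 - 32*H + 8*H²)
D(c) = 48 - 32*c + 8*c²
T(-32, 14) + D(23) = (-14 + 2*14) + (48 - 32*23 + 8*23²) = (-14 + 28) + (48 - 736 + 8*529) = 14 + (48 - 736 + 4232) = 14 + 3544 = 3558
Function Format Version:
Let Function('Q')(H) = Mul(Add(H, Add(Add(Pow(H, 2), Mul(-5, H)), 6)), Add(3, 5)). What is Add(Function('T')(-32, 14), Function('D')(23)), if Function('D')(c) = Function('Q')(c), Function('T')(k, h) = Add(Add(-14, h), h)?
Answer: 3558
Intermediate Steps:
Function('T')(k, h) = Add(-14, Mul(2, h))
Function('Q')(H) = Add(48, Mul(-32, H), Mul(8, Pow(H, 2))) (Function('Q')(H) = Mul(Add(H, Add(6, Pow(H, 2), Mul(-5, H))), 8) = Mul(Add(6, Pow(H, 2), Mul(-4, H)), 8) = Add(48, Mul(-32, H), Mul(8, Pow(H, 2))))
Function('D')(c) = Add(48, Mul(-32, c), Mul(8, Pow(c, 2)))
Add(Function('T')(-32, 14), Function('D')(23)) = Add(Add(-14, Mul(2, 14)), Add(48, Mul(-32, 23), Mul(8, Pow(23, 2)))) = Add(Add(-14, 28), Add(48, -736, Mul(8, 529))) = Add(14, Add(48, -736, 4232)) = Add(14, 3544) = 3558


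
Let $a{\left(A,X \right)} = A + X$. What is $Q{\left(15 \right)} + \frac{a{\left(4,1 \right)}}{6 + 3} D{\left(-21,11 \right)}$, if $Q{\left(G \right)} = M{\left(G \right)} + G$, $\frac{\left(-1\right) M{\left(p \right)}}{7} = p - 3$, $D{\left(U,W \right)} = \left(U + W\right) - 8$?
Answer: $-79$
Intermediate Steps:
$D{\left(U,W \right)} = -8 + U + W$
$M{\left(p \right)} = 21 - 7 p$ ($M{\left(p \right)} = - 7 \left(p - 3\right) = - 7 \left(-3 + p\right) = 21 - 7 p$)
$Q{\left(G \right)} = 21 - 6 G$ ($Q{\left(G \right)} = \left(21 - 7 G\right) + G = 21 - 6 G$)
$Q{\left(15 \right)} + \frac{a{\left(4,1 \right)}}{6 + 3} D{\left(-21,11 \right)} = \left(21 - 90\right) + \frac{4 + 1}{6 + 3} \left(-8 - 21 + 11\right) = \left(21 - 90\right) + \frac{5}{9} \left(-18\right) = -69 + 5 \cdot \frac{1}{9} \left(-18\right) = -69 + \frac{5}{9} \left(-18\right) = -69 - 10 = -79$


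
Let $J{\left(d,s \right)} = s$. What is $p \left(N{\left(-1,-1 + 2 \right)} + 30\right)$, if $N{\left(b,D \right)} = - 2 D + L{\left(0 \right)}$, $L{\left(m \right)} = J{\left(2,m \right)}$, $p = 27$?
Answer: $756$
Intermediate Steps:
$L{\left(m \right)} = m$
$N{\left(b,D \right)} = - 2 D$ ($N{\left(b,D \right)} = - 2 D + 0 = - 2 D$)
$p \left(N{\left(-1,-1 + 2 \right)} + 30\right) = 27 \left(- 2 \left(-1 + 2\right) + 30\right) = 27 \left(\left(-2\right) 1 + 30\right) = 27 \left(-2 + 30\right) = 27 \cdot 28 = 756$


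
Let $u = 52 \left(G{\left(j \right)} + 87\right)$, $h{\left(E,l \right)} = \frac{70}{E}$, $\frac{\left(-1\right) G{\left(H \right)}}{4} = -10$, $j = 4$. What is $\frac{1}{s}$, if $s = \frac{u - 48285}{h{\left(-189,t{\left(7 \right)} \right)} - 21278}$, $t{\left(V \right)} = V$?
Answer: $\frac{574516}{1125387} \approx 0.51051$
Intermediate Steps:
$G{\left(H \right)} = 40$ ($G{\left(H \right)} = \left(-4\right) \left(-10\right) = 40$)
$u = 6604$ ($u = 52 \left(40 + 87\right) = 52 \cdot 127 = 6604$)
$s = \frac{1125387}{574516}$ ($s = \frac{6604 - 48285}{\frac{70}{-189} - 21278} = - \frac{41681}{70 \left(- \frac{1}{189}\right) - 21278} = - \frac{41681}{- \frac{10}{27} - 21278} = - \frac{41681}{- \frac{574516}{27}} = \left(-41681\right) \left(- \frac{27}{574516}\right) = \frac{1125387}{574516} \approx 1.9588$)
$\frac{1}{s} = \frac{1}{\frac{1125387}{574516}} = \frac{574516}{1125387}$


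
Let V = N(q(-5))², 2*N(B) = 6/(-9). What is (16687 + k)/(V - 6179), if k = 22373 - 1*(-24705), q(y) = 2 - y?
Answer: -114777/11122 ≈ -10.320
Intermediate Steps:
N(B) = -⅓ (N(B) = (6/(-9))/2 = (6*(-⅑))/2 = (½)*(-⅔) = -⅓)
k = 47078 (k = 22373 + 24705 = 47078)
V = ⅑ (V = (-⅓)² = ⅑ ≈ 0.11111)
(16687 + k)/(V - 6179) = (16687 + 47078)/(⅑ - 6179) = 63765/(-55610/9) = 63765*(-9/55610) = -114777/11122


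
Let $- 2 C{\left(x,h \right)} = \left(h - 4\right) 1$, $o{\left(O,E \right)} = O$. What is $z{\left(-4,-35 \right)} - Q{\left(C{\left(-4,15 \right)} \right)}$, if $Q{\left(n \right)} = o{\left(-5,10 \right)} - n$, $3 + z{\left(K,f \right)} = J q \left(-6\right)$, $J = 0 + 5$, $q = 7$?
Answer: $- \frac{427}{2} \approx -213.5$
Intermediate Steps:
$C{\left(x,h \right)} = 2 - \frac{h}{2}$ ($C{\left(x,h \right)} = - \frac{\left(h - 4\right) 1}{2} = - \frac{\left(-4 + h\right) 1}{2} = - \frac{-4 + h}{2} = 2 - \frac{h}{2}$)
$J = 5$
$z{\left(K,f \right)} = -213$ ($z{\left(K,f \right)} = -3 + 5 \cdot 7 \left(-6\right) = -3 + 35 \left(-6\right) = -3 - 210 = -213$)
$Q{\left(n \right)} = -5 - n$
$z{\left(-4,-35 \right)} - Q{\left(C{\left(-4,15 \right)} \right)} = -213 - \left(-5 - \left(2 - \frac{15}{2}\right)\right) = -213 - \left(-5 - - \frac{11}{2}\right) = -213 - \left(-5 + \frac{11}{2}\right) = -213 - \frac{1}{2} = - \frac{427}{2}$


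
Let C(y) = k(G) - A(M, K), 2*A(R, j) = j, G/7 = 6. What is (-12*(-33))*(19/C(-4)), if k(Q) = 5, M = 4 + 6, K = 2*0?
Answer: 7524/5 ≈ 1504.8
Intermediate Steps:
K = 0
G = 42 (G = 7*6 = 42)
M = 10
A(R, j) = j/2
C(y) = 5 (C(y) = 5 - 0/2 = 5 - 1*0 = 5 + 0 = 5)
(-12*(-33))*(19/C(-4)) = (-12*(-33))*(19/5) = 396*(19*(⅕)) = 396*(19/5) = 7524/5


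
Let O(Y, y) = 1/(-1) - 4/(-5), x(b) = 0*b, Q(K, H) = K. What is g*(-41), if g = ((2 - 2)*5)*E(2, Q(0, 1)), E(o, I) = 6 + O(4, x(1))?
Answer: 0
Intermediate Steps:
x(b) = 0
O(Y, y) = -⅕ (O(Y, y) = 1*(-1) - 4*(-⅕) = -1 + ⅘ = -⅕)
E(o, I) = 29/5 (E(o, I) = 6 - ⅕ = 29/5)
g = 0 (g = ((2 - 2)*5)*(29/5) = (0*5)*(29/5) = 0*(29/5) = 0)
g*(-41) = 0*(-41) = 0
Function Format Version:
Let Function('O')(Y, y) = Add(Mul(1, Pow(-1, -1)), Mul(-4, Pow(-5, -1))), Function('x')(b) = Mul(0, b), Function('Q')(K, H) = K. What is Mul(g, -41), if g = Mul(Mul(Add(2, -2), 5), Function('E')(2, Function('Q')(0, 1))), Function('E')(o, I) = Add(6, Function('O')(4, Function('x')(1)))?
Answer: 0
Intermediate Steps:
Function('x')(b) = 0
Function('O')(Y, y) = Rational(-1, 5) (Function('O')(Y, y) = Add(Mul(1, -1), Mul(-4, Rational(-1, 5))) = Add(-1, Rational(4, 5)) = Rational(-1, 5))
Function('E')(o, I) = Rational(29, 5) (Function('E')(o, I) = Add(6, Rational(-1, 5)) = Rational(29, 5))
g = 0 (g = Mul(Mul(Add(2, -2), 5), Rational(29, 5)) = Mul(Mul(0, 5), Rational(29, 5)) = Mul(0, Rational(29, 5)) = 0)
Mul(g, -41) = Mul(0, -41) = 0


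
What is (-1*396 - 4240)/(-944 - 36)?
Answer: 1159/245 ≈ 4.7306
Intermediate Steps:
(-1*396 - 4240)/(-944 - 36) = (-396 - 4240)/(-980) = -4636*(-1/980) = 1159/245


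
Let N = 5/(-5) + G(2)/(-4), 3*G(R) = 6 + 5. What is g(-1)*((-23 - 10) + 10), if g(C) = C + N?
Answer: 805/12 ≈ 67.083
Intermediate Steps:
G(R) = 11/3 (G(R) = (6 + 5)/3 = (⅓)*11 = 11/3)
N = -23/12 (N = 5/(-5) + (11/3)/(-4) = 5*(-⅕) + (11/3)*(-¼) = -1 - 11/12 = -23/12 ≈ -1.9167)
g(C) = -23/12 + C (g(C) = C - 23/12 = -23/12 + C)
g(-1)*((-23 - 10) + 10) = (-23/12 - 1)*((-23 - 10) + 10) = -35*(-33 + 10)/12 = -35/12*(-23) = 805/12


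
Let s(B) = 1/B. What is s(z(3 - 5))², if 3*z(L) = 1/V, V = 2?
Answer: 36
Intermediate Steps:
z(L) = ⅙ (z(L) = (⅓)/2 = (⅓)*(½) = ⅙)
s(z(3 - 5))² = (1/(⅙))² = 6² = 36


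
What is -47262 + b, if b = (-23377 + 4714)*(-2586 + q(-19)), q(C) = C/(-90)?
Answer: 1446339481/30 ≈ 4.8211e+7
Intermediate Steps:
q(C) = -C/90 (q(C) = C*(-1/90) = -C/90)
b = 1447757341/30 (b = (-23377 + 4714)*(-2586 - 1/90*(-19)) = -18663*(-2586 + 19/90) = -18663*(-232721/90) = 1447757341/30 ≈ 4.8259e+7)
-47262 + b = -47262 + 1447757341/30 = 1446339481/30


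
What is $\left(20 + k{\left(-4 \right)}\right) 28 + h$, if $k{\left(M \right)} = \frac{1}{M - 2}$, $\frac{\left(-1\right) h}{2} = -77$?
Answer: $\frac{2128}{3} \approx 709.33$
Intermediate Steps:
$h = 154$ ($h = \left(-2\right) \left(-77\right) = 154$)
$k{\left(M \right)} = \frac{1}{-2 + M}$
$\left(20 + k{\left(-4 \right)}\right) 28 + h = \left(20 + \frac{1}{-2 - 4}\right) 28 + 154 = \left(20 + \frac{1}{-6}\right) 28 + 154 = \left(20 - \frac{1}{6}\right) 28 + 154 = \frac{119}{6} \cdot 28 + 154 = \frac{1666}{3} + 154 = \frac{2128}{3}$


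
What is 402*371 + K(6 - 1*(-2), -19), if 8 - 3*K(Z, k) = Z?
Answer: 149142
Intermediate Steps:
K(Z, k) = 8/3 - Z/3
402*371 + K(6 - 1*(-2), -19) = 402*371 + (8/3 - (6 - 1*(-2))/3) = 149142 + (8/3 - (6 + 2)/3) = 149142 + (8/3 - ⅓*8) = 149142 + (8/3 - 8/3) = 149142 + 0 = 149142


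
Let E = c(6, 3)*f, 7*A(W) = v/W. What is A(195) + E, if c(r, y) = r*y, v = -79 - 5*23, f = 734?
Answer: 18034186/1365 ≈ 13212.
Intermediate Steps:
v = -194 (v = -79 - 115 = -194)
A(W) = -194/(7*W) (A(W) = (-194/W)/7 = -194/(7*W))
E = 13212 (E = (6*3)*734 = 18*734 = 13212)
A(195) + E = -194/7/195 + 13212 = -194/7*1/195 + 13212 = -194/1365 + 13212 = 18034186/1365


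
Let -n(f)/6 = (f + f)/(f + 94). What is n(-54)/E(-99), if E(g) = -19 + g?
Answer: -81/590 ≈ -0.13729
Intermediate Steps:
n(f) = -12*f/(94 + f) (n(f) = -6*(f + f)/(f + 94) = -6*2*f/(94 + f) = -12*f/(94 + f))
n(-54)/E(-99) = (-12*(-54)/(94 - 54))/(-19 - 99) = -12*(-54)/40/(-118) = -12*(-54)*1/40*(-1/118) = (81/5)*(-1/118) = -81/590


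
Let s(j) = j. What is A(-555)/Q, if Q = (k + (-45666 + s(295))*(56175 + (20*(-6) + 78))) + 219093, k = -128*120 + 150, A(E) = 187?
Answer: -11/149800380 ≈ -7.3431e-8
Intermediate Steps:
k = -15210 (k = -15360 + 150 = -15210)
Q = -2546606460 (Q = (-15210 + (-45666 + 295)*(56175 + (20*(-6) + 78))) + 219093 = (-15210 - 45371*(56175 + (-120 + 78))) + 219093 = (-15210 - 45371*(56175 - 42)) + 219093 = (-15210 - 45371*56133) + 219093 = (-15210 - 2546810343) + 219093 = -2546825553 + 219093 = -2546606460)
A(-555)/Q = 187/(-2546606460) = 187*(-1/2546606460) = -11/149800380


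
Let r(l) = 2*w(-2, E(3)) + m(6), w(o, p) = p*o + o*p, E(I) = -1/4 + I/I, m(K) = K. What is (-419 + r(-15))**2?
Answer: 175561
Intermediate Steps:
E(I) = 3/4 (E(I) = -1*1/4 + 1 = -1/4 + 1 = 3/4)
w(o, p) = 2*o*p (w(o, p) = o*p + o*p = 2*o*p)
r(l) = 0 (r(l) = 2*(2*(-2)*(3/4)) + 6 = 2*(-3) + 6 = -6 + 6 = 0)
(-419 + r(-15))**2 = (-419 + 0)**2 = (-419)**2 = 175561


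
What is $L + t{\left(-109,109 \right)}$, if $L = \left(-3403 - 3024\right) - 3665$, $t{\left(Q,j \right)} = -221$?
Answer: $-10313$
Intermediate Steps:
$L = -10092$ ($L = \left(-3403 - 3024\right) - 3665 = -6427 - 3665 = -10092$)
$L + t{\left(-109,109 \right)} = -10092 - 221 = -10313$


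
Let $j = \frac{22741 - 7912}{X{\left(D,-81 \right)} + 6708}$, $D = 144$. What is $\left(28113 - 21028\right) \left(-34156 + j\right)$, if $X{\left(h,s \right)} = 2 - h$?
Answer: $- \frac{1588835813695}{6566} \approx -2.4198 \cdot 10^{8}$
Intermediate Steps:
$j = \frac{14829}{6566}$ ($j = \frac{22741 - 7912}{\left(2 - 144\right) + 6708} = \frac{14829}{\left(2 - 144\right) + 6708} = \frac{14829}{-142 + 6708} = \frac{14829}{6566} \approx 2.2585$)
$\left(28113 - 21028\right) \left(-34156 + j\right) = \left(28113 - 21028\right) \left(-34156 + \frac{14829}{6566}\right) = 7085 \left(- \frac{224253467}{6566}\right) = - \frac{1588835813695}{6566}$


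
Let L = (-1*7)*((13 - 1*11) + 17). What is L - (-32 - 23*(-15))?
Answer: -446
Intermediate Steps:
L = -133 (L = -7*((13 - 11) + 17) = -7*(2 + 17) = -7*19 = -133)
L - (-32 - 23*(-15)) = -133 - (-32 - 23*(-15)) = -133 - (-32 + 345) = -133 - 1*313 = -133 - 313 = -446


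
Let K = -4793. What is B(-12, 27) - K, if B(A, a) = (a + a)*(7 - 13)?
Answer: 4469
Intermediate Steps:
B(A, a) = -12*a (B(A, a) = (2*a)*(-6) = -12*a)
B(-12, 27) - K = -12*27 - 1*(-4793) = -324 + 4793 = 4469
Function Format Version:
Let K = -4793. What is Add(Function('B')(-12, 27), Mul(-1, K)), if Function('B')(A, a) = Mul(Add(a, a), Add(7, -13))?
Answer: 4469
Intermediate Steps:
Function('B')(A, a) = Mul(-12, a) (Function('B')(A, a) = Mul(Mul(2, a), -6) = Mul(-12, a))
Add(Function('B')(-12, 27), Mul(-1, K)) = Add(Mul(-12, 27), Mul(-1, -4793)) = Add(-324, 4793) = 4469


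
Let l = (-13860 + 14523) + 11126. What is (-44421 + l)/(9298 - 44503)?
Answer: 32632/35205 ≈ 0.92691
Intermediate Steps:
l = 11789 (l = 663 + 11126 = 11789)
(-44421 + l)/(9298 - 44503) = (-44421 + 11789)/(9298 - 44503) = -32632/(-35205) = -32632*(-1/35205) = 32632/35205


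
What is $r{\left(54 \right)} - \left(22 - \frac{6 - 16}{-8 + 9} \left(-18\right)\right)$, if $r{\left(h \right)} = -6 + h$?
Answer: $206$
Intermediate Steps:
$r{\left(54 \right)} - \left(22 - \frac{6 - 16}{-8 + 9} \left(-18\right)\right) = \left(-6 + 54\right) - \left(22 - \frac{6 - 16}{-8 + 9} \left(-18\right)\right) = 48 - \left(22 - - \frac{10}{1} \left(-18\right)\right) = 48 - \left(22 - \left(-10\right) 1 \left(-18\right)\right) = 48 - -158 = 48 + \left(-22 + 180\right) = 48 + 158 = 206$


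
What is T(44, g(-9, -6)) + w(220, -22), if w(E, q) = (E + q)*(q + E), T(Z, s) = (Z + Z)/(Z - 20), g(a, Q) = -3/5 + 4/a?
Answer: 117623/3 ≈ 39208.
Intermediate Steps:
g(a, Q) = -3/5 + 4/a (g(a, Q) = -3*1/5 + 4/a = -3/5 + 4/a)
T(Z, s) = 2*Z/(-20 + Z) (T(Z, s) = (2*Z)/(-20 + Z) = 2*Z/(-20 + Z))
w(E, q) = (E + q)**2 (w(E, q) = (E + q)*(E + q) = (E + q)**2)
T(44, g(-9, -6)) + w(220, -22) = 2*44/(-20 + 44) + (220 - 22)**2 = 2*44/24 + 198**2 = 2*44*(1/24) + 39204 = 11/3 + 39204 = 117623/3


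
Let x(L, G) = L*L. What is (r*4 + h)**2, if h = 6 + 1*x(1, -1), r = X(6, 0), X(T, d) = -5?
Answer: 169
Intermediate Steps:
x(L, G) = L**2
r = -5
h = 7 (h = 6 + 1*1**2 = 6 + 1*1 = 6 + 1 = 7)
(r*4 + h)**2 = (-5*4 + 7)**2 = (-20 + 7)**2 = (-13)**2 = 169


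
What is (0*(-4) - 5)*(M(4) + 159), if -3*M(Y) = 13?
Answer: -2320/3 ≈ -773.33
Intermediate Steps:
M(Y) = -13/3 (M(Y) = -1/3*13 = -13/3)
(0*(-4) - 5)*(M(4) + 159) = (0*(-4) - 5)*(-13/3 + 159) = (0 - 5)*(464/3) = -5*464/3 = -2320/3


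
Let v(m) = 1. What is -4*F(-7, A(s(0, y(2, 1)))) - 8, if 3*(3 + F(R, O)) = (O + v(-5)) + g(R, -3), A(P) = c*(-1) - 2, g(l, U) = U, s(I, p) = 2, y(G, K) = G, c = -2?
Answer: 20/3 ≈ 6.6667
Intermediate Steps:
A(P) = 0 (A(P) = -2*(-1) - 2 = 2 - 2 = 0)
F(R, O) = -11/3 + O/3 (F(R, O) = -3 + ((O + 1) - 3)/3 = -3 + ((1 + O) - 3)/3 = -3 + (-2 + O)/3 = -3 + (-⅔ + O/3) = -11/3 + O/3)
-4*F(-7, A(s(0, y(2, 1)))) - 8 = -4*(-11/3 + (⅓)*0) - 8 = -4*(-11/3 + 0) - 8 = -4*(-11/3) - 8 = 44/3 - 8 = 20/3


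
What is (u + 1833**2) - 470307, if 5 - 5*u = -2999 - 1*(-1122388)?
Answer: 13328526/5 ≈ 2.6657e+6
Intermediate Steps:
u = -1119384/5 (u = 1 - (-2999 - 1*(-1122388))/5 = 1 - (-2999 + 1122388)/5 = 1 - 1/5*1119389 = 1 - 1119389/5 = -1119384/5 ≈ -2.2388e+5)
(u + 1833**2) - 470307 = (-1119384/5 + 1833**2) - 470307 = (-1119384/5 + 3359889) - 470307 = 15680061/5 - 470307 = 13328526/5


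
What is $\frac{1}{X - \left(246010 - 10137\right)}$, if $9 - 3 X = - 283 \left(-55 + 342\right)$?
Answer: $- \frac{3}{626389} \approx -4.7894 \cdot 10^{-6}$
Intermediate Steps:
$X = \frac{81230}{3}$ ($X = 3 - \frac{\left(-283\right) \left(-55 + 342\right)}{3} = 3 - \frac{\left(-283\right) 287}{3} = 3 - - \frac{81221}{3} = 3 + \frac{81221}{3} = \frac{81230}{3} \approx 27077.0$)
$\frac{1}{X - \left(246010 - 10137\right)} = \frac{1}{\frac{81230}{3} - \left(246010 - 10137\right)} = \frac{1}{\frac{81230}{3} - 235873} = \frac{1}{- \frac{626389}{3}} = - \frac{3}{626389}$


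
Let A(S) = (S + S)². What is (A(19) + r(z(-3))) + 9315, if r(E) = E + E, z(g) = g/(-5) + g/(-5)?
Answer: 53807/5 ≈ 10761.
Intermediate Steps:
z(g) = -2*g/5 (z(g) = g*(-⅕) + g*(-⅕) = -g/5 - g/5 = -2*g/5)
A(S) = 4*S² (A(S) = (2*S)² = 4*S²)
r(E) = 2*E
(A(19) + r(z(-3))) + 9315 = (4*19² + 2*(-⅖*(-3))) + 9315 = (4*361 + 2*(6/5)) + 9315 = (1444 + 12/5) + 9315 = 7232/5 + 9315 = 53807/5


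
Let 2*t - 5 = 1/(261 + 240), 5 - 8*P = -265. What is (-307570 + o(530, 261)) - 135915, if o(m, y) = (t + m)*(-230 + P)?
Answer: -1098168595/2004 ≈ -5.4799e+5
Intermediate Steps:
P = 135/4 (P = 5/8 - ⅛*(-265) = 5/8 + 265/8 = 135/4 ≈ 33.750)
t = 1253/501 (t = 5/2 + 1/(2*(261 + 240)) = 5/2 + (½)/501 = 5/2 + (½)*(1/501) = 5/2 + 1/1002 = 1253/501 ≈ 2.5010)
o(m, y) = -983605/2004 - 785*m/4 (o(m, y) = (1253/501 + m)*(-230 + 135/4) = (1253/501 + m)*(-785/4) = -983605/2004 - 785*m/4)
(-307570 + o(530, 261)) - 135915 = (-307570 + (-983605/2004 - 785/4*530)) - 135915 = (-307570 + (-983605/2004 - 208025/2)) - 135915 = (-307570 - 209424655/2004) - 135915 = -825794935/2004 - 135915 = -1098168595/2004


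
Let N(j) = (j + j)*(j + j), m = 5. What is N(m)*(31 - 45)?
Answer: -1400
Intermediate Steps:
N(j) = 4*j**2 (N(j) = (2*j)*(2*j) = 4*j**2)
N(m)*(31 - 45) = (4*5**2)*(31 - 45) = (4*25)*(-14) = 100*(-14) = -1400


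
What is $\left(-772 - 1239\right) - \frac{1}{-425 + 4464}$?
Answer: $- \frac{8122430}{4039} \approx -2011.0$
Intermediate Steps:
$\left(-772 - 1239\right) - \frac{1}{-425 + 4464} = -2011 - \frac{1}{4039} = - \frac{8122430}{4039}$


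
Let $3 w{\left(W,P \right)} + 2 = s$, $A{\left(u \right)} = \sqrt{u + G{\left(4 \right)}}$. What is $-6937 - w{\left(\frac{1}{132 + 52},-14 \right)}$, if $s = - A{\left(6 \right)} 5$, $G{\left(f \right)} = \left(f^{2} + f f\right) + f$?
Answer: $- \frac{20809}{3} + \frac{5 \sqrt{42}}{3} \approx -6925.5$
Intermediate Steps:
$G{\left(f \right)} = f + 2 f^{2}$ ($G{\left(f \right)} = \left(f^{2} + f^{2}\right) + f = 2 f^{2} + f = f + 2 f^{2}$)
$A{\left(u \right)} = \sqrt{36 + u}$ ($A{\left(u \right)} = \sqrt{u + 4 \left(1 + 2 \cdot 4\right)} = \sqrt{u + 4 \left(1 + 8\right)} = \sqrt{u + 4 \cdot 9} = \sqrt{u + 36} = \sqrt{36 + u}$)
$s = - 5 \sqrt{42}$ ($s = - \sqrt{36 + 6} \cdot 5 = - \sqrt{42} \cdot 5 = - 5 \sqrt{42} \approx -32.404$)
$w{\left(W,P \right)} = - \frac{2}{3} - \frac{5 \sqrt{42}}{3}$ ($w{\left(W,P \right)} = - \frac{2}{3} + \frac{\left(-5\right) \sqrt{42}}{3} = - \frac{2}{3} - \frac{5 \sqrt{42}}{3}$)
$-6937 - w{\left(\frac{1}{132 + 52},-14 \right)} = -6937 - \left(- \frac{2}{3} - \frac{5 \sqrt{42}}{3}\right) = -6937 + \left(\frac{2}{3} + \frac{5 \sqrt{42}}{3}\right) = - \frac{20809}{3} + \frac{5 \sqrt{42}}{3}$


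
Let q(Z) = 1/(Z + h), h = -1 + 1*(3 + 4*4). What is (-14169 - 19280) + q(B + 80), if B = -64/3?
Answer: -7693267/230 ≈ -33449.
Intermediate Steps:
B = -64/3 (B = -64*⅓ = -64/3 ≈ -21.333)
h = 18 (h = -1 + 1*(3 + 16) = -1 + 1*19 = -1 + 19 = 18)
q(Z) = 1/(18 + Z) (q(Z) = 1/(Z + 18) = 1/(18 + Z))
(-14169 - 19280) + q(B + 80) = (-14169 - 19280) + 1/(18 + (-64/3 + 80)) = -33449 + 1/(18 + 176/3) = -33449 + 1/(230/3) = -33449 + 3/230 = -7693267/230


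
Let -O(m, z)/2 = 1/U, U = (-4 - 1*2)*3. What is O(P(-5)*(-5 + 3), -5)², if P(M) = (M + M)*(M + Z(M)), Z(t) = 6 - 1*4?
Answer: 1/81 ≈ 0.012346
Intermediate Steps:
Z(t) = 2 (Z(t) = 6 - 4 = 2)
P(M) = 2*M*(2 + M) (P(M) = (M + M)*(M + 2) = (2*M)*(2 + M) = 2*M*(2 + M))
U = -18 (U = (-4 - 2)*3 = -6*3 = -18)
O(m, z) = ⅑ (O(m, z) = -2/(-18) = -2*(-1/18) = ⅑)
O(P(-5)*(-5 + 3), -5)² = (⅑)² = 1/81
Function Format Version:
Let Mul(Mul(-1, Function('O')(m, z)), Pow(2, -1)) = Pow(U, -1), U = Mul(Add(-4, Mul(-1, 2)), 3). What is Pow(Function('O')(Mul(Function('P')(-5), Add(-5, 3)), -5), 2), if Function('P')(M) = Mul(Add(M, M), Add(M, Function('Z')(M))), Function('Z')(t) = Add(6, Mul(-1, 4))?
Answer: Rational(1, 81) ≈ 0.012346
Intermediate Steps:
Function('Z')(t) = 2 (Function('Z')(t) = Add(6, -4) = 2)
Function('P')(M) = Mul(2, M, Add(2, M)) (Function('P')(M) = Mul(Add(M, M), Add(M, 2)) = Mul(Mul(2, M), Add(2, M)) = Mul(2, M, Add(2, M)))
U = -18 (U = Mul(Add(-4, -2), 3) = Mul(-6, 3) = -18)
Function('O')(m, z) = Rational(1, 9) (Function('O')(m, z) = Mul(-2, Pow(-18, -1)) = Mul(-2, Rational(-1, 18)) = Rational(1, 9))
Pow(Function('O')(Mul(Function('P')(-5), Add(-5, 3)), -5), 2) = Pow(Rational(1, 9), 2) = Rational(1, 81)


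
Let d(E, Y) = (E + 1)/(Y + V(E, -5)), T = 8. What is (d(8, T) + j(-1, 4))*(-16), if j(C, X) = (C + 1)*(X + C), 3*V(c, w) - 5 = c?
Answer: -432/37 ≈ -11.676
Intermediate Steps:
V(c, w) = 5/3 + c/3
j(C, X) = (1 + C)*(C + X)
d(E, Y) = (1 + E)/(5/3 + Y + E/3) (d(E, Y) = (E + 1)/(Y + (5/3 + E/3)) = (1 + E)/(5/3 + Y + E/3))
(d(8, T) + j(-1, 4))*(-16) = (3*(1 + 8)/(5 + 8 + 3*8) + (-1 + 4 + (-1)**2 - 1*4))*(-16) = (3*9/(5 + 8 + 24) + (-1 + 4 + 1 - 4))*(-16) = (3*9/37 + 0)*(-16) = (3*(1/37)*9 + 0)*(-16) = (27/37 + 0)*(-16) = (27/37)*(-16) = -432/37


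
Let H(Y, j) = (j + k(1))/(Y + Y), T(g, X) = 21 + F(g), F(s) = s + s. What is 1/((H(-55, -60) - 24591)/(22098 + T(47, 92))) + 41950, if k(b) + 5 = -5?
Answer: 11346978957/270494 ≈ 41949.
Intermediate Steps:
F(s) = 2*s
k(b) = -10 (k(b) = -5 - 5 = -10)
T(g, X) = 21 + 2*g
H(Y, j) = (-10 + j)/(2*Y) (H(Y, j) = (j - 10)/(Y + Y) = (-10 + j)/((2*Y)) = (-10 + j)*(1/(2*Y)) = (-10 + j)/(2*Y))
1/((H(-55, -60) - 24591)/(22098 + T(47, 92))) + 41950 = 1/(((½)*(-10 - 60)/(-55) - 24591)/(22098 + (21 + 2*47))) + 41950 = 1/(((½)*(-1/55)*(-70) - 24591)/(22098 + (21 + 94))) + 41950 = 1/((7/11 - 24591)/(22098 + 115)) + 41950 = 1/(-270494/11/22213) + 41950 = 1/(-270494/11*1/22213) + 41950 = 1/(-270494/244343) + 41950 = -244343/270494 + 41950 = 11346978957/270494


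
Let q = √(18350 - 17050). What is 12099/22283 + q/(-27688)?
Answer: 12099/22283 - 5*√13/13844 ≈ 0.54167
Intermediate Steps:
q = 10*√13 (q = √1300 = 10*√13 ≈ 36.056)
12099/22283 + q/(-27688) = 12099/22283 + (10*√13)/(-27688) = 12099*(1/22283) + (10*√13)*(-1/27688) = 12099/22283 - 5*√13/13844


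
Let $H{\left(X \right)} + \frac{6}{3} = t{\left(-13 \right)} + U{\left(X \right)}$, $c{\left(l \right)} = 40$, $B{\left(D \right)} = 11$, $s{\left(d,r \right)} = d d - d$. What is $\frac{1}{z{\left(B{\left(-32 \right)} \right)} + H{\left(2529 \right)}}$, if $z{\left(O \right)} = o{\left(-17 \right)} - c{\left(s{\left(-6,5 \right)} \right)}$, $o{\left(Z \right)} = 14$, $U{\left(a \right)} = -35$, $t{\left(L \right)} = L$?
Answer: $- \frac{1}{76} \approx -0.013158$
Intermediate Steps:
$s{\left(d,r \right)} = d^{2} - d$
$H{\left(X \right)} = -50$ ($H{\left(X \right)} = -2 - 48 = -50$)
$z{\left(O \right)} = -26$ ($z{\left(O \right)} = 14 - 40 = -26$)
$\frac{1}{z{\left(B{\left(-32 \right)} \right)} + H{\left(2529 \right)}} = \frac{1}{-26 - 50} = \frac{1}{-76} = - \frac{1}{76}$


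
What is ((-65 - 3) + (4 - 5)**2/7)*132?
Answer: -62700/7 ≈ -8957.1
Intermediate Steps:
((-65 - 3) + (4 - 5)**2/7)*132 = (-68 + (-1)**2*(1/7))*132 = (-68 + 1*(1/7))*132 = (-68 + 1/7)*132 = -475/7*132 = -62700/7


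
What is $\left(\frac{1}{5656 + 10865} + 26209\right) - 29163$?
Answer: $- \frac{48803033}{16521} \approx -2954.0$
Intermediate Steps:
$\left(\frac{1}{5656 + 10865} + 26209\right) - 29163 = \left(\frac{1}{16521} + 26209\right) - 29163 = \frac{432998890}{16521} - 29163 = - \frac{48803033}{16521}$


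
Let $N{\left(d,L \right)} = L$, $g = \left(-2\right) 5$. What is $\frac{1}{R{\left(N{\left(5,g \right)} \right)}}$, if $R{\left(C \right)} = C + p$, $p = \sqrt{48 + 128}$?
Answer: $\frac{5}{38} + \frac{\sqrt{11}}{19} \approx 0.30614$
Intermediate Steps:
$g = -10$
$p = 4 \sqrt{11}$ ($p = \sqrt{176} = 4 \sqrt{11} \approx 13.266$)
$R{\left(C \right)} = C + 4 \sqrt{11}$
$\frac{1}{R{\left(N{\left(5,g \right)} \right)}} = \frac{1}{-10 + 4 \sqrt{11}}$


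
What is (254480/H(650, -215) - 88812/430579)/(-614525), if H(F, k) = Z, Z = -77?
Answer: 109580582444/20374320118075 ≈ 0.0053784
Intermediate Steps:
H(F, k) = -77
(254480/H(650, -215) - 88812/430579)/(-614525) = (254480/(-77) - 88812/430579)/(-614525) = (254480*(-1/77) - 88812*1/430579)*(-1/614525) = (-254480/77 - 88812/430579)*(-1/614525) = -109580582444/33154583*(-1/614525) = 109580582444/20374320118075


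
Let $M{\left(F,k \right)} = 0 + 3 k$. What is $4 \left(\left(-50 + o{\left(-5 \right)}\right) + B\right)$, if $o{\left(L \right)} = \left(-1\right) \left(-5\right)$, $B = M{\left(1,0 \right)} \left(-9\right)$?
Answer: $-180$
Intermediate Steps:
$M{\left(F,k \right)} = 3 k$
$B = 0$ ($B = 3 \cdot 0 \left(-9\right) = 0 \left(-9\right) = 0$)
$o{\left(L \right)} = 5$
$4 \left(\left(-50 + o{\left(-5 \right)}\right) + B\right) = 4 \left(\left(-50 + 5\right) + 0\right) = 4 \left(-45 + 0\right) = 4 \left(-45\right) = -180$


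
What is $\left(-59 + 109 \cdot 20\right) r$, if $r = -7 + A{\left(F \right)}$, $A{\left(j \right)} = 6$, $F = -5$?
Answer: $-2121$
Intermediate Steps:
$r = -1$ ($r = -7 + 6 = -1$)
$\left(-59 + 109 \cdot 20\right) r = \left(-59 + 109 \cdot 20\right) \left(-1\right) = \left(-59 + 2180\right) \left(-1\right) = 2121 \left(-1\right) = -2121$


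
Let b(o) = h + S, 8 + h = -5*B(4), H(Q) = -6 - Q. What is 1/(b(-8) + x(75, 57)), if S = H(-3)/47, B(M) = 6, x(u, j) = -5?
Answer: -47/2024 ≈ -0.023221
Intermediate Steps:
h = -38 (h = -8 - 5*6 = -8 - 30 = -38)
S = -3/47 (S = (-6 - 1*(-3))/47 = (-6 + 3)*(1/47) = -3*1/47 = -3/47 ≈ -0.063830)
b(o) = -1789/47 (b(o) = -38 - 3/47 = -1789/47)
1/(b(-8) + x(75, 57)) = 1/(-1789/47 - 5) = 1/(-2024/47) = -47/2024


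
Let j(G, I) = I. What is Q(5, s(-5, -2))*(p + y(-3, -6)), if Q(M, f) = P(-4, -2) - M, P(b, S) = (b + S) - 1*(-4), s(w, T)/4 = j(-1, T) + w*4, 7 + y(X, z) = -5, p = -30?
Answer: 294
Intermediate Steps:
y(X, z) = -12 (y(X, z) = -7 - 5 = -12)
s(w, T) = 4*T + 16*w (s(w, T) = 4*(T + w*4) = 4*(T + 4*w) = 4*T + 16*w)
P(b, S) = 4 + S + b (P(b, S) = (S + b) + 4 = 4 + S + b)
Q(M, f) = -2 - M (Q(M, f) = (4 - 2 - 4) - M = -2 - M)
Q(5, s(-5, -2))*(p + y(-3, -6)) = (-2 - 1*5)*(-30 - 12) = (-2 - 5)*(-42) = -7*(-42) = 294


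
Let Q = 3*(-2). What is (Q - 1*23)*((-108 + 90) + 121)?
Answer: -2987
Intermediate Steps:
Q = -6
(Q - 1*23)*((-108 + 90) + 121) = (-6 - 1*23)*((-108 + 90) + 121) = (-6 - 23)*(-18 + 121) = -29*103 = -2987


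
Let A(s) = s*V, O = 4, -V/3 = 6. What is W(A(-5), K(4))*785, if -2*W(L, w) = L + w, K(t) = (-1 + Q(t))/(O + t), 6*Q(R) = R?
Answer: -1694815/48 ≈ -35309.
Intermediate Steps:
V = -18 (V = -3*6 = -18)
Q(R) = R/6
A(s) = -18*s (A(s) = s*(-18) = -18*s)
K(t) = (-1 + t/6)/(4 + t)
W(L, w) = -L/2 - w/2 (W(L, w) = -(L + w)/2 = -L/2 - w/2)
W(A(-5), K(4))*785 = (-(-9)*(-5) - (-6 + 4)/(12*(4 + 4)))*785 = (-1/2*90 - (-2)/(12*8))*785 = (-45 - (-2)/(12*8))*785 = (-45 - 1/2*(-1/24))*785 = (-45 + 1/48)*785 = -2159/48*785 = -1694815/48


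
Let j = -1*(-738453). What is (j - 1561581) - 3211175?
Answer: -4034303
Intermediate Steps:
j = 738453
(j - 1561581) - 3211175 = (738453 - 1561581) - 3211175 = -823128 - 3211175 = -4034303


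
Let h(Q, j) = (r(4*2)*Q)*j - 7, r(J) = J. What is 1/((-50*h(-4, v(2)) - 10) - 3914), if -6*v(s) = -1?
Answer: -3/9922 ≈ -0.00030236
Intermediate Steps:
v(s) = 1/6 (v(s) = -1/6*(-1) = 1/6)
h(Q, j) = -7 + 8*Q*j (h(Q, j) = ((4*2)*Q)*j - 7 = (8*Q)*j - 7 = 8*Q*j - 7 = -7 + 8*Q*j)
1/((-50*h(-4, v(2)) - 10) - 3914) = 1/((-50*(-7 + 8*(-4)*(1/6)) - 10) - 3914) = 1/((-50*(-7 - 16/3) - 10) - 3914) = 1/((-50*(-37/3) - 10) - 3914) = 1/((1850/3 - 10) - 3914) = 1/(1820/3 - 3914) = 1/(-9922/3) = -3/9922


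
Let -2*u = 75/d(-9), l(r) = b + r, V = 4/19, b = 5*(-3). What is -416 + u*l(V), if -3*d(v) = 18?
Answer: -38641/76 ≈ -508.43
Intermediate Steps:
d(v) = -6 (d(v) = -⅓*18 = -6)
b = -15
V = 4/19 (V = 4*(1/19) = 4/19 ≈ 0.21053)
l(r) = -15 + r
u = 25/4 (u = -75/(2*(-6)) = -75*(-1)/(2*6) = -½*(-25/2) = 25/4 ≈ 6.2500)
-416 + u*l(V) = -416 + 25*(-15 + 4/19)/4 = -416 + (25/4)*(-281/19) = -416 - 7025/76 = -38641/76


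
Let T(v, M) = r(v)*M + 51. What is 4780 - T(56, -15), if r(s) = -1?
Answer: 4714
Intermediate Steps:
T(v, M) = 51 - M (T(v, M) = -M + 51 = 51 - M)
4780 - T(56, -15) = 4780 - (51 - 1*(-15)) = 4780 - (51 + 15) = 4780 - 1*66 = 4780 - 66 = 4714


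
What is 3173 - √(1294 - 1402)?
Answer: 3173 - 6*I*√3 ≈ 3173.0 - 10.392*I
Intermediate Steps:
3173 - √(1294 - 1402) = 3173 - √(-108) = 3173 - 6*I*√3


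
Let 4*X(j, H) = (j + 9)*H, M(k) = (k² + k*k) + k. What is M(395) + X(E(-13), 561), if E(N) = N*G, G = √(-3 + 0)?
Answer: 1254829/4 - 7293*I*√3/4 ≈ 3.1371e+5 - 3158.0*I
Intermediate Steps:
G = I*√3 (G = √(-3) = I*√3 ≈ 1.732*I)
M(k) = k + 2*k² (M(k) = (k² + k²) + k = 2*k² + k = k + 2*k²)
E(N) = I*N*√3 (E(N) = N*(I*√3) = I*N*√3)
X(j, H) = H*(9 + j)/4 (X(j, H) = ((j + 9)*H)/4 = ((9 + j)*H)/4 = (H*(9 + j))/4 = H*(9 + j)/4)
M(395) + X(E(-13), 561) = 395*(1 + 2*395) + (¼)*561*(9 + I*(-13)*√3) = 395*(1 + 790) + (¼)*561*(9 - 13*I*√3) = 395*791 + (5049/4 - 7293*I*√3/4) = 312445 + (5049/4 - 7293*I*√3/4) = 1254829/4 - 7293*I*√3/4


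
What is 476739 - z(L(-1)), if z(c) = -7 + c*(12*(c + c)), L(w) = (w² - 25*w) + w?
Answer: 461746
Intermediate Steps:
L(w) = w² - 24*w
z(c) = -7 + 24*c² (z(c) = -7 + c*(12*(2*c)) = -7 + c*(24*c) = -7 + 24*c²)
476739 - z(L(-1)) = 476739 - (-7 + 24*(-(-24 - 1))²) = 476739 - (-7 + 24*(-1*(-25))²) = 476739 - (-7 + 24*25²) = 476739 - (-7 + 24*625) = 476739 - (-7 + 15000) = 476739 - 1*14993 = 476739 - 14993 = 461746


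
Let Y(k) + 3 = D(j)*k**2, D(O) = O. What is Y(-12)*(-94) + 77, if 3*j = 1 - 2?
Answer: 4871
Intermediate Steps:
j = -1/3 (j = (1 - 2)/3 = (1/3)*(-1) = -1/3 ≈ -0.33333)
Y(k) = -3 - k**2/3
Y(-12)*(-94) + 77 = (-3 - 1/3*(-12)**2)*(-94) + 77 = (-3 - 1/3*144)*(-94) + 77 = (-3 - 48)*(-94) + 77 = -51*(-94) + 77 = 4794 + 77 = 4871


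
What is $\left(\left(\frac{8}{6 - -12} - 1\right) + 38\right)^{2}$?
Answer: $\frac{113569}{81} \approx 1402.1$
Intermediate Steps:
$\left(\left(\frac{8}{6 - -12} - 1\right) + 38\right)^{2} = \left(\left(\frac{8}{6 + 12} - 1\right) + 38\right)^{2} = \left(\left(\frac{8}{18} - 1\right) + 38\right)^{2} = \left(\left(8 \cdot \frac{1}{18} - 1\right) + 38\right)^{2} = \left(\left(\frac{4}{9} - 1\right) + 38\right)^{2} = \left(- \frac{5}{9} + 38\right)^{2} = \left(\frac{337}{9}\right)^{2} = \frac{113569}{81}$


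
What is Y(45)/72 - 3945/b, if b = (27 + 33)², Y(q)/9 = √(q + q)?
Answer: -263/240 + 3*√10/8 ≈ 0.090021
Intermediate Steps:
Y(q) = 9*√2*√q (Y(q) = 9*√(q + q) = 9*√(2*q) = 9*(√2*√q) = 9*√2*√q)
b = 3600 (b = 60² = 3600)
Y(45)/72 - 3945/b = (9*√2*√45)/72 - 3945/3600 = (9*√2*(3*√5))*(1/72) - 3945*1/3600 = (27*√10)*(1/72) - 263/240 = 3*√10/8 - 263/240 = -263/240 + 3*√10/8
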